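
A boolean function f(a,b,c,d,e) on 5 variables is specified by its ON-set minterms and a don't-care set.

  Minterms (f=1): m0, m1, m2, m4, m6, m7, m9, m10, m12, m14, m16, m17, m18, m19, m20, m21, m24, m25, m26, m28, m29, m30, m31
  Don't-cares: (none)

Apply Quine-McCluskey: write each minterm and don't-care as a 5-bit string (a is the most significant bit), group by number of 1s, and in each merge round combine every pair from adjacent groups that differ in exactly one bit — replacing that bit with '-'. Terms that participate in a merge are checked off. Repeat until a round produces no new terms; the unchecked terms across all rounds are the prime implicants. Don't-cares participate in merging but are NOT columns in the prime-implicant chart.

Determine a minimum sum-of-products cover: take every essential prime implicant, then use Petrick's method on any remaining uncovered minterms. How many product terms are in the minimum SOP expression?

8

size-2^0 implicants → 00000(✓)  00001(✓)  00010(✓)  00100(✓)  00110(✓)  00111(✓)  01001(✓)  01010(✓)  01100(✓)  01110(✓)  10000(✓)  10001(✓)  10010(✓)  10011(✓)  10100(✓)  10101(✓)  11000(✓)  11001(✓)  11010(✓)  11100(✓)  11101(✓)  11110(✓)  11111(✓)
size-2^1 implicants → -0000(✓)  -0001(✓)  -0010(✓)  -0100(✓)  -1001(✓)  -1010(✓)  -1100(✓)  -1110(✓)  0-001(✓)  0-010(✓)  0-100(✓)  0-110(✓)  00-00(✓)  00-10(✓)  000-0(✓)  0000-(✓)  001-0(✓)  0011-  01-10(✓)  011-0(✓)  1-000(✓)  1-001(✓)  1-010(✓)  1-100(✓)  1-101(✓)  10-00(✓)  10-01(✓)  100-0(✓)  100-1(✓)  1000-(✓)  1001-(✓)  1010-(✓)  11-00(✓)  11-01(✓)  11-10(✓)  110-0(✓)  1100-(✓)  111-0(✓)  111-1(✓)  1110-(✓)  1111-(✓)
size-2^2 implicants → --001  --010  --100  -0-00  -00-0  -000-  -1-10  -11-0  0--10  0-1-0  00--0  1--00(✓)  1--01(✓)  1-0-0  1-00-(✓)  1-10-(✓)  10-0-(✓)  100--  11--0  11-0-(✓)  111--
size-2^3 implicants → 1--0-
Unchecked terms (primes): --001, --010, --100, -0-00, -00-0, -000-, -1-10, -11-0, 0--10, 0-1-0, 00--0, 0011-, 1--0-, 1-0-0, 100--, 11--0, 111--
Minterm coverage:
  m0 ⊆ -0-00,-00-0,-000-,00--0
  m1 ⊆ --001,-000-
  m2 ⊆ --010,-00-0,0--10,00--0
  m4 ⊆ --100,-0-00,0-1-0,00--0
  m6 ⊆ 0--10,0-1-0,00--0,0011-
  m7 ⊆ 0011- [E]
  m9 ⊆ --001 [E]
  m10 ⊆ --010,-1-10,0--10
  m12 ⊆ --100,-11-0,0-1-0
  m14 ⊆ -1-10,-11-0,0--10,0-1-0
  m16 ⊆ -0-00,-00-0,-000-,1--0-,1-0-0,100--
  m17 ⊆ --001,-000-,1--0-,100--
  m18 ⊆ --010,-00-0,1-0-0,100--
  m19 ⊆ 100-- [E]
  m20 ⊆ --100,-0-00,1--0-
  m21 ⊆ 1--0- [E]
  m24 ⊆ 1--0-,1-0-0,11--0
  m25 ⊆ --001,1--0-
  m26 ⊆ --010,-1-10,1-0-0,11--0
  m28 ⊆ --100,-11-0,1--0-,11--0,111--
  m29 ⊆ 1--0-,111--
  m30 ⊆ -1-10,-11-0,11--0,111--
  m31 ⊆ 111-- [E]
E = {--001, 0011-, 1--0-, 100--, 111--}
Petrick residual → --010, -0-00, -11-0
Cover = c'd'e + c'de' + b'd'e' + bce' + a'b'cd + ad' + ab'c' + abc  |cover|=8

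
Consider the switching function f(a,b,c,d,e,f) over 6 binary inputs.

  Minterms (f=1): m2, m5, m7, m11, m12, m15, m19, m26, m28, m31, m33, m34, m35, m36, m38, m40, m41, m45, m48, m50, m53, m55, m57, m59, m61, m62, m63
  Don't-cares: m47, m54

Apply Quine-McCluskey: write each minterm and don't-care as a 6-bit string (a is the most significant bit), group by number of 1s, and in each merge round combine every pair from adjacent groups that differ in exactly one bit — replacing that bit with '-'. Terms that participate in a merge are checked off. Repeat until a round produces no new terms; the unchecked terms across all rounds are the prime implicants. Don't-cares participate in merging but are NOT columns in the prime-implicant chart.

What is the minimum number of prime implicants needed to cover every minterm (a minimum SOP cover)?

15

Round 0: 000010✓ 000101✓ 000111✓ 001011✓ 001100✓ 001111✓ 010011 011010 011100✓ 011111✓ 100001✓ 100010✓ 100011✓ 100100✓ 100110✓ 101000✓ 101001✓ 101101✓ 101111✓ 110000✓ 110010✓ 110101✓ 110110✓ 110111✓ 111001✓ 111011✓ 111101✓ 111110✓ 111111✓
Round 1: -00010 -01111✓ -11111✓ 0-1100 0-1111✓ 00-111 0001-1 001-11 1-0010✓ 1-0110✓ 1-1001✓ 1-1101✓ 1-1111✓ 10-001 100-10✓ 1000-1 10001- 1001-0 101-01✓ 10100- 1011-1✓ 11-101✓ 11-110✓ 11-111✓ 110-10✓ 1100-0 1101-1✓ 11011-✓ 111-01✓ 111-11✓ 1110-1✓ 1111-1✓ 11111-✓
Round 2: --1111 1-0-10 1-1-01 1-11-1 11-1-1 11-11- 111--1
PIs = {--1111, -00010, 0-1100, 00-111, 0001-1, 001-11, 010011, 011010, 1-0-10, 1-1-01, 1-11-1, 10-001, 1000-1, 10001-, 1001-0, 10100-, 11-1-1, 11-11-, 1100-0, 111--1}
Coverage chart:
  m2: -00010 ←essential
  m5: 0001-1 ←essential
  m7: 00-111,0001-1
  m11: 001-11 ←essential
  m12: 0-1100 ←essential
  m15: --1111,00-111,001-11
  m19: 010011 ←essential
  m26: 011010 ←essential
  m28: 0-1100 ←essential
  m31: --1111 ←essential
  m33: 10-001,1000-1
  m34: -00010,1-0-10,10001-
  m35: 1000-1,10001-
  m36: 1001-0 ←essential
  m38: 1-0-10,1001-0
  m40: 10100- ←essential
  m41: 1-1-01,10-001,10100-
  m45: 1-1-01,1-11-1
  m48: 1100-0 ←essential
  m50: 1-0-10,1100-0
  m53: 11-1-1 ←essential
  m55: 11-1-1,11-11-
  m57: 1-1-01,111--1
  m59: 111--1 ←essential
  m61: 1-1-01,1-11-1,11-1-1,111--1
  m62: 11-11- ←essential
  m63: --1111,1-11-1,11-1-1,11-11-,111--1
Essential: --1111, -00010, 0-1100, 0001-1, 001-11, 010011, 011010, 1001-0, 10100-, 11-1-1, 11-11-, 1100-0, 111--1
Petrick residual → 1-1-01, 1000-1
Min cover (15 terms): cdef + b'c'd'ef' + a'cde'f' + a'b'c'df + a'b'cef + a'bc'd'ef + a'bcd'ef' + ace'f + ab'c'd'f + ab'c'df' + ab'cd'e' + abdf + abde + abc'd'f' + abcf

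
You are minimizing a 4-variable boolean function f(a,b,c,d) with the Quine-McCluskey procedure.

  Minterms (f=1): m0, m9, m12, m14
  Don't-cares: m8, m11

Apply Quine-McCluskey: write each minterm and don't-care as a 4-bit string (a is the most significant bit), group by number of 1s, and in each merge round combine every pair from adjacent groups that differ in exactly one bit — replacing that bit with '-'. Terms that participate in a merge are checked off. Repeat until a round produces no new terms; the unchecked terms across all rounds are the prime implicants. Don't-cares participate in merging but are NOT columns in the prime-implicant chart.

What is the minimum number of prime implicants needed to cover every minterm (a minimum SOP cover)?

3

Round 0: 0000✓ 1000✓ 1001✓ 1011✓ 1100✓ 1110✓
Round 1: -000 1-00 10-1 100- 11-0
PIs = {-000, 1-00, 10-1, 100-, 11-0}
Coverage chart:
  m0: -000 ←essential
  m9: 10-1,100-
  m12: 1-00,11-0
  m14: 11-0 ←essential
Essential: -000, 11-0
Petrick residual → 10-1
Min cover (3 terms): b'c'd' + ab'd + abd'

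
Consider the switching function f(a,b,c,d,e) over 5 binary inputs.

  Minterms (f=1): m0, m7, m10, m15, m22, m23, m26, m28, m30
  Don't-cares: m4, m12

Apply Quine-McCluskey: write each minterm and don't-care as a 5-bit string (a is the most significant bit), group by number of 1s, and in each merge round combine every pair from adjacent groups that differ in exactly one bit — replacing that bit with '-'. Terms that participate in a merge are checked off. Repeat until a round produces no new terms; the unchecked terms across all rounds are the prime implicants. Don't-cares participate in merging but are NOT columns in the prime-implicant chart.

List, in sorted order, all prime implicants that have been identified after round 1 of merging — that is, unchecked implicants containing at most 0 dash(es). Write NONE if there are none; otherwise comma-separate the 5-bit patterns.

size-2^0 implicants → 00000(✓)  00100(✓)  00111(✓)  01010(✓)  01100(✓)  01111(✓)  10110(✓)  10111(✓)  11010(✓)  11100(✓)  11110(✓)
size-2^1 implicants → -0111  -1010  -1100  0-100  0-111  00-00  1-110  1011-  11-10  111-0
Unchecked terms (primes): -0111, -1010, -1100, 0-100, 0-111, 00-00, 1-110, 1011-, 11-10, 111-0

NONE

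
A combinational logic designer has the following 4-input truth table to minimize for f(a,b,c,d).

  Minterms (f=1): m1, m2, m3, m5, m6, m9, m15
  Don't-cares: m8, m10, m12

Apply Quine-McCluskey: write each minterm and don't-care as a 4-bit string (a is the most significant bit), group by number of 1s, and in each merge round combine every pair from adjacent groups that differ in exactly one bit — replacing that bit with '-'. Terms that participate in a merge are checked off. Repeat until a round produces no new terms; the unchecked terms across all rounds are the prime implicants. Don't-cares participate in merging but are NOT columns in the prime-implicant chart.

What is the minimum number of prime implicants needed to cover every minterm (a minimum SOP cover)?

size-2^0 implicants → 0001(✓)  0010(✓)  0011(✓)  0101(✓)  0110(✓)  1000(✓)  1001(✓)  1010(✓)  1100(✓)  1111
size-2^1 implicants → -001  -010  0-01  0-10  00-1  001-  1-00  10-0  100-
Unchecked terms (primes): -001, -010, 0-01, 0-10, 00-1, 001-, 1-00, 10-0, 100-, 1111
Minterm coverage:
  m1 ⊆ -001,0-01,00-1
  m2 ⊆ -010,0-10,001-
  m3 ⊆ 00-1,001-
  m5 ⊆ 0-01 [E]
  m6 ⊆ 0-10 [E]
  m9 ⊆ -001,100-
  m15 ⊆ 1111 [E]
E = {0-01, 0-10, 1111}
Petrick residual → -001, 00-1
Cover = b'c'd + a'c'd + a'cd' + a'b'd + abcd  |cover|=5

5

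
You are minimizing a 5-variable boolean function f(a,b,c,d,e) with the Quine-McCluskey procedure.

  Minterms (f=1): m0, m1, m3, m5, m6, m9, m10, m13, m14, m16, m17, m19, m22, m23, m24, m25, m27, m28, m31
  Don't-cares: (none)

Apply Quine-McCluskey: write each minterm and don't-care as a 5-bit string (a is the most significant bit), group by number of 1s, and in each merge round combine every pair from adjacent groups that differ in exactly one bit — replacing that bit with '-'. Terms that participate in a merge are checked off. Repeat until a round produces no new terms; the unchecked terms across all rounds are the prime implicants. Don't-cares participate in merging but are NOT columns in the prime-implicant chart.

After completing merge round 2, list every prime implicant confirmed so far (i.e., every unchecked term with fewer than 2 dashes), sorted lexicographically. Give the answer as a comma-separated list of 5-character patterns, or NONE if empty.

[col 0] 00000*, 00001*, 00011*, 00101*, 00110*, 01001*, 01010*, 01101*, 01110*, 10000*, 10001*, 10011*, 10110*, 10111*, 11000*, 11001*, 11011*, 11100*, 11111*
[col 1] -0000*, -0001*, -0011*, -0110, -1001*, 0-001*, 0-101*, 0-110, 00-01*, 000-1*, 0000-*, 01-01*, 01-10, 1-000*, 1-001*, 1-011*, 1-111*, 10-11*, 100-1*, 1000-*, 1011-, 11-00, 11-11*, 110-1*, 1100-*
[col 2] --001, -00-1, -000-, 0--01, 1--11, 1-0-1, 1-00-
Prime implicants: --001, -00-1, -000-, -0110, 0--01, 0-110, 01-10, 1--11, 1-0-1, 1-00-, 1011-, 11-00

-0110, 0-110, 01-10, 1011-, 11-00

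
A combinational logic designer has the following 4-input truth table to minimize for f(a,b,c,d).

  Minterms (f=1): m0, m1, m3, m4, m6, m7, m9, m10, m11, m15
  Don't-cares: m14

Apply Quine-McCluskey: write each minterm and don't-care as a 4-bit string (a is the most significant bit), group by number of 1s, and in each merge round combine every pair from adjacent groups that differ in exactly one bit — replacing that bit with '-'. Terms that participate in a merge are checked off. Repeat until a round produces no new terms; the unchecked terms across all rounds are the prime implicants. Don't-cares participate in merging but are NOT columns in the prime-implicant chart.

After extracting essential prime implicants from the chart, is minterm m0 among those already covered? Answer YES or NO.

NO

[col 0] 0000*, 0001*, 0011*, 0100*, 0110*, 0111*, 1001*, 1010*, 1011*, 1110*, 1111*
[col 1] -001*, -011*, -110*, -111*, 0-00, 0-11*, 00-1*, 000-, 01-0, 011-*, 1-10*, 1-11*, 10-1*, 101-*, 111-*
[col 2] --11, -0-1, -11-, 1-1-
Prime implicants: --11, -0-1, -11-, 0-00, 000-, 01-0, 1-1-
PI chart (minterm → PIs covering it):
  0 | 0-00,000-
  1 | -0-1,000-
  3 | --11,-0-1
  4 | 0-00,01-0
  6 | -11-,01-0
  7 | --11,-11-
  9 | -0-1  (sole → essential)
  10 | 1-1-  (sole → essential)
  11 | --11,-0-1,1-1-
  15 | --11,-11-,1-1-
Essential prime implicants: -0-1, 1-1-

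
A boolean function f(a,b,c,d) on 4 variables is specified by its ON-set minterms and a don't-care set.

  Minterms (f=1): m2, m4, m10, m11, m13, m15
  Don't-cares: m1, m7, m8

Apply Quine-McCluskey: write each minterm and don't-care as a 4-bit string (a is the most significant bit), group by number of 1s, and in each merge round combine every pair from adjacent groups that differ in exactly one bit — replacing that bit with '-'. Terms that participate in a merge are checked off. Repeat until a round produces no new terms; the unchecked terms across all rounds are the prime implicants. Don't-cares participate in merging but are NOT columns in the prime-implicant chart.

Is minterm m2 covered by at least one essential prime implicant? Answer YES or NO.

YES

[col 0] 0001, 0010*, 0100, 0111*, 1000*, 1010*, 1011*, 1101*, 1111*
[col 1] -010, -111, 1-11, 10-0, 101-, 11-1
Prime implicants: -010, -111, 0001, 0100, 1-11, 10-0, 101-, 11-1
PI chart (minterm → PIs covering it):
  2 | -010  (sole → essential)
  4 | 0100  (sole → essential)
  10 | -010,10-0,101-
  11 | 1-11,101-
  13 | 11-1  (sole → essential)
  15 | -111,1-11,11-1
Essential prime implicants: -010, 0100, 11-1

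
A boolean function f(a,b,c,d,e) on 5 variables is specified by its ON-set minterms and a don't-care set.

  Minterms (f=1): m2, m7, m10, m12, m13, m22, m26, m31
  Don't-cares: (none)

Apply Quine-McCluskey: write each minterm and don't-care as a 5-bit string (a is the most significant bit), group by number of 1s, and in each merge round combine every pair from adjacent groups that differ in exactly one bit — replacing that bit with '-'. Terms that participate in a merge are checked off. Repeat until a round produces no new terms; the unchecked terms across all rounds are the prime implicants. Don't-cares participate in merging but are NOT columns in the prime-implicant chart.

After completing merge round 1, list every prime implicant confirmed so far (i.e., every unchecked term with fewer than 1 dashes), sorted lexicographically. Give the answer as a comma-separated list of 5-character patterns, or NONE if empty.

00111, 10110, 11111

size-2^0 implicants → 00010(✓)  00111  01010(✓)  01100(✓)  01101(✓)  10110  11010(✓)  11111
size-2^1 implicants → -1010  0-010  0110-
Unchecked terms (primes): -1010, 0-010, 00111, 0110-, 10110, 11111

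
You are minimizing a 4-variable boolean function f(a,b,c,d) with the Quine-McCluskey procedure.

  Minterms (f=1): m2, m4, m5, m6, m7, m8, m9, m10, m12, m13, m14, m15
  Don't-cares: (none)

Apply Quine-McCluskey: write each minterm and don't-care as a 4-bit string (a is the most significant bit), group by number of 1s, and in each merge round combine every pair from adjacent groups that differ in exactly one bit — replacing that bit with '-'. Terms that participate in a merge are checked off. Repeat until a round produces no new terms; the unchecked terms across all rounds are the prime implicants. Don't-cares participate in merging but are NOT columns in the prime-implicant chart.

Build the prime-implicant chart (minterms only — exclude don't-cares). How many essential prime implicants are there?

Round 0: 0010✓ 0100✓ 0101✓ 0110✓ 0111✓ 1000✓ 1001✓ 1010✓ 1100✓ 1101✓ 1110✓ 1111✓
Round 1: -010✓ -100✓ -101✓ -110✓ -111✓ 0-10✓ 01-0✓ 01-1✓ 010-✓ 011-✓ 1-00✓ 1-01✓ 1-10✓ 10-0✓ 100-✓ 11-0✓ 11-1✓ 110-✓ 111-✓
Round 2: --10 -1-0✓ -1-1✓ -10-✓ -11-✓ 01--✓ 1--0 1-0- 11--✓
Round 3: -1--
PIs = {--10, -1--, 1--0, 1-0-}
Coverage chart:
  m2: --10 ←essential
  m4: -1-- ←essential
  m5: -1-- ←essential
  m6: --10,-1--
  m7: -1-- ←essential
  m8: 1--0,1-0-
  m9: 1-0- ←essential
  m10: --10,1--0
  m12: -1--,1--0,1-0-
  m13: -1--,1-0-
  m14: --10,-1--,1--0
  m15: -1-- ←essential
Essential: --10, -1--, 1-0-

3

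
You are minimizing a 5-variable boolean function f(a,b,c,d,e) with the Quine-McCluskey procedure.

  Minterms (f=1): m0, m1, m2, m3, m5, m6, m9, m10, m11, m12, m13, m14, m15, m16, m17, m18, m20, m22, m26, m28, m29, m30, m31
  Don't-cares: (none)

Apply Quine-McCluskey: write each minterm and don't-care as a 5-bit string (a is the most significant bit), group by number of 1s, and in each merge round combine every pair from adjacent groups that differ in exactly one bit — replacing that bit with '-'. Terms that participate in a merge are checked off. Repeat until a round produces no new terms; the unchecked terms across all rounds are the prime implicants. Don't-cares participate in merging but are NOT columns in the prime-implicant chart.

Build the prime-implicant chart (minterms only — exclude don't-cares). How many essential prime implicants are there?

4

Round 0: 00000✓ 00001✓ 00010✓ 00011✓ 00101✓ 00110✓ 01001✓ 01010✓ 01011✓ 01100✓ 01101✓ 01110✓ 01111✓ 10000✓ 10001✓ 10010✓ 10100✓ 10110✓ 11010✓ 11100✓ 11101✓ 11110✓ 11111✓
Round 1: -0000✓ -0001✓ -0010✓ -0110✓ -1010✓ -1100✓ -1101✓ -1110✓ -1111✓ 0-001✓ 0-010✓ 0-011✓ 0-101✓ 0-110✓ 00-01✓ 00-10✓ 000-0✓ 000-1✓ 0000-✓ 0001-✓ 01-01✓ 01-10✓ 01-11✓ 010-1✓ 0101-✓ 011-0✓ 011-1✓ 0110-✓ 0111-✓ 1-010✓ 1-100✓ 1-110✓ 10-00✓ 10-10✓ 100-0✓ 1000-✓ 101-0✓ 11-10✓ 111-0✓ 111-1✓ 1110-✓ 1111-✓
Round 2: --010✓ --110✓ -0-10✓ -00-0 -000- -1-10✓ -11-0✓ -11-1✓ -110-✓ -111-✓ 0--01 0--10✓ 0-0-1 0-01- 000-- 01--1 01-1- 011--✓ 1--10✓ 1-1-0 10--0 111--✓
Round 3: ---10 -11--
PIs = {---10, -00-0, -000-, -11--, 0--01, 0-0-1, 0-01-, 000--, 01--1, 01-1-, 1-1-0, 10--0}
Coverage chart:
  m0: -00-0,-000-,000--
  m1: -000-,0--01,0-0-1,000--
  m2: ---10,-00-0,0-01-,000--
  m3: 0-0-1,0-01-,000--
  m5: 0--01 ←essential
  m6: ---10 ←essential
  m9: 0--01,0-0-1,01--1
  m10: ---10,0-01-,01-1-
  m11: 0-0-1,0-01-,01--1,01-1-
  m12: -11-- ←essential
  m13: -11--,0--01,01--1
  m14: ---10,-11--,01-1-
  m15: -11--,01--1,01-1-
  m16: -00-0,-000-,10--0
  m17: -000- ←essential
  m18: ---10,-00-0,10--0
  m20: 1-1-0,10--0
  m22: ---10,1-1-0,10--0
  m26: ---10 ←essential
  m28: -11--,1-1-0
  m29: -11-- ←essential
  m30: ---10,-11--,1-1-0
  m31: -11-- ←essential
Essential: ---10, -000-, -11--, 0--01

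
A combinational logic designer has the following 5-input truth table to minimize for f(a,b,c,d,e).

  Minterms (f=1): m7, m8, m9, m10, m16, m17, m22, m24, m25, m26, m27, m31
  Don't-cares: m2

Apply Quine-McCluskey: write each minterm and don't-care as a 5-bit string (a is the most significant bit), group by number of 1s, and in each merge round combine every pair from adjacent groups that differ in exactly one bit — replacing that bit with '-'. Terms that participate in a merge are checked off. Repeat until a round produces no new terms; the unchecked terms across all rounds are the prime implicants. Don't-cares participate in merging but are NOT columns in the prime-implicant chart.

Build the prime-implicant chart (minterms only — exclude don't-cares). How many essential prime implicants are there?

5

[col 0] 00010*, 00111, 01000*, 01001*, 01010*, 10000*, 10001*, 10110, 11000*, 11001*, 11010*, 11011*, 11111*
[col 1] -1000*, -1001*, -1010*, 0-010, 010-0*, 0100-*, 1-000*, 1-001*, 1000-*, 11-11, 110-0*, 110-1*, 1100-*, 1101-*
[col 2] -10-0, -100-, 1-00-, 110--
Prime implicants: -10-0, -100-, 0-010, 00111, 1-00-, 10110, 11-11, 110--
PI chart (minterm → PIs covering it):
  7 | 00111  (sole → essential)
  8 | -10-0,-100-
  9 | -100-  (sole → essential)
  10 | -10-0,0-010
  16 | 1-00-  (sole → essential)
  17 | 1-00-  (sole → essential)
  22 | 10110  (sole → essential)
  24 | -10-0,-100-,1-00-,110--
  25 | -100-,1-00-,110--
  26 | -10-0,110--
  27 | 11-11,110--
  31 | 11-11  (sole → essential)
Essential prime implicants: -100-, 00111, 1-00-, 10110, 11-11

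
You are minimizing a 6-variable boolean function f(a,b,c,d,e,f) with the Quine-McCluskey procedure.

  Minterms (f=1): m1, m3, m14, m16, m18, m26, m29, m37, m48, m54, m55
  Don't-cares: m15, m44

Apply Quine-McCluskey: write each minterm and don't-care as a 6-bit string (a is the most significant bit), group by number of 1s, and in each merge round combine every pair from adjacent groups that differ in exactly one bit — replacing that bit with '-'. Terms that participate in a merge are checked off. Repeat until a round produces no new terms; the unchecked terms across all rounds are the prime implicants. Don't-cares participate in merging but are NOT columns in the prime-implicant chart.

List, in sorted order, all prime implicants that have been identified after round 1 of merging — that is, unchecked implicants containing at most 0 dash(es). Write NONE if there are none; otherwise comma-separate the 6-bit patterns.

011101, 100101, 101100

size-2^0 implicants → 000001(✓)  000011(✓)  001110(✓)  001111(✓)  010000(✓)  010010(✓)  011010(✓)  011101  100101  101100  110000(✓)  110110(✓)  110111(✓)
size-2^1 implicants → -10000  0000-1  00111-  01-010  0100-0  11011-
Unchecked terms (primes): -10000, 0000-1, 00111-, 01-010, 0100-0, 011101, 100101, 101100, 11011-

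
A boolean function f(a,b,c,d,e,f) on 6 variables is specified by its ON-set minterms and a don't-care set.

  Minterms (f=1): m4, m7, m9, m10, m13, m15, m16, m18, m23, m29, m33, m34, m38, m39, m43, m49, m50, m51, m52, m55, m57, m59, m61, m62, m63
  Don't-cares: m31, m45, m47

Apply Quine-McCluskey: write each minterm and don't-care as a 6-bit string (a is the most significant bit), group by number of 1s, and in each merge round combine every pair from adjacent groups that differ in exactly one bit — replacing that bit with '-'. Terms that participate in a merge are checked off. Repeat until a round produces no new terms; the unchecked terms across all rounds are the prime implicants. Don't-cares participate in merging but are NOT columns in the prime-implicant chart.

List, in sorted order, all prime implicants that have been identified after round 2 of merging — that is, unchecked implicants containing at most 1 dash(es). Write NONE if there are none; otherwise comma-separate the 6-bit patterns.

-10010, 000100, 001-01, 001010, 0100-0, 1-0001, 1-0010, 100-10, 10011-, 11001-, 110100, 11111-

Round 0: 000100 000111✓ 001001✓ 001010 001101✓ 001111✓ 010000✓ 010010✓ 010111✓ 011101✓ 011111✓ 100001✓ 100010✓ 100110✓ 100111✓ 101011✓ 101101✓ 101111✓ 110001✓ 110010✓ 110011✓ 110100 110111✓ 111001✓ 111011✓ 111101✓ 111110✓ 111111✓
Round 1: -00111✓ -01101✓ -01111✓ -10010 -10111✓ -11101✓ -11111✓ 0-0111✓ 0-1101✓ 0-1111✓ 00-111✓ 001-01 0011-1✓ 01-111✓ 0100-0 0111-1✓ 1-0001 1-0010 1-0111✓ 1-1011✓ 1-1101✓ 1-1111✓ 10-111✓ 100-10 10011- 101-11✓ 1011-1✓ 11-001✓ 11-011✓ 11-111✓ 110-11✓ 1100-1✓ 11001- 111-01✓ 111-11✓ 1110-1✓ 1111-1✓ 11111-
Round 2: --0111✓ --1101✓ --1111✓ -0-111✓ -011-1✓ -1-111✓ -111-1✓ 0--111✓ 0-11-1✓ 1--111✓ 1-1-11 1-11-1✓ 11--11 11-0-1 111--1
Round 3: ---111 --11-1
PIs = {---111, --11-1, -10010, 000100, 001-01, 001010, 0100-0, 1-0001, 1-0010, 1-1-11, 100-10, 10011-, 11--11, 11-0-1, 11001-, 110100, 111--1, 11111-}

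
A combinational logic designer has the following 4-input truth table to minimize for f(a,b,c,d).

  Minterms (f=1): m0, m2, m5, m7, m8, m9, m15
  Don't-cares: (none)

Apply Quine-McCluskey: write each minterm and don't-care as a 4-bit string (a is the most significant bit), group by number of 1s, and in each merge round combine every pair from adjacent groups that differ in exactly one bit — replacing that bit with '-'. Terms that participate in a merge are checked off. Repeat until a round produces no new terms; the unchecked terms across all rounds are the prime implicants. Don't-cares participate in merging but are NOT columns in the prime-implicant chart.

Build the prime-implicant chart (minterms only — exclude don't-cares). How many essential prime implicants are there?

4

Round 0: 0000✓ 0010✓ 0101✓ 0111✓ 1000✓ 1001✓ 1111✓
Round 1: -000 -111 00-0 01-1 100-
PIs = {-000, -111, 00-0, 01-1, 100-}
Coverage chart:
  m0: -000,00-0
  m2: 00-0 ←essential
  m5: 01-1 ←essential
  m7: -111,01-1
  m8: -000,100-
  m9: 100- ←essential
  m15: -111 ←essential
Essential: -111, 00-0, 01-1, 100-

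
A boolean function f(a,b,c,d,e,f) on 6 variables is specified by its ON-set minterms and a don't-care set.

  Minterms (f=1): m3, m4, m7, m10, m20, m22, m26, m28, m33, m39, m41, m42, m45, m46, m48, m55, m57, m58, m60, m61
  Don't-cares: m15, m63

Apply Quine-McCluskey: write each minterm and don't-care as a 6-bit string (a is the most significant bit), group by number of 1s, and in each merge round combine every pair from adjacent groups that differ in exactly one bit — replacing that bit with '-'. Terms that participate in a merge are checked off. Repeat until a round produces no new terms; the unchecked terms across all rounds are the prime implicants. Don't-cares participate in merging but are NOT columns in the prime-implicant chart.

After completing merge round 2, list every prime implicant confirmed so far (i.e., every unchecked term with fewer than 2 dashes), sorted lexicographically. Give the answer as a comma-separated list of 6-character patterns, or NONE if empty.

-00111, -11100, 0-0100, 00-111, 000-11, 01-100, 0101-0, 1-0111, 10-001, 101-10, 11-111, 110000, 1111-1, 11110-

Round 0: 000011✓ 000100✓ 000111✓ 001010✓ 001111✓ 010100✓ 010110✓ 011010✓ 011100✓ 100001✓ 100111✓ 101001✓ 101010✓ 101101✓ 101110✓ 110000 110111✓ 111001✓ 111010✓ 111100✓ 111101✓ 111111✓
Round 1: -00111 -01010✓ -11010✓ -11100 0-0100 0-1010✓ 00-111 000-11 01-100 0101-0 1-0111 1-1001✓ 1-1010✓ 1-1101✓ 10-001 101-01✓ 101-10 11-111 111-01✓ 1111-1 11110-
Round 2: --1010 1-1-01
PIs = {--1010, -00111, -11100, 0-0100, 00-111, 000-11, 01-100, 0101-0, 1-0111, 1-1-01, 10-001, 101-10, 11-111, 110000, 1111-1, 11110-}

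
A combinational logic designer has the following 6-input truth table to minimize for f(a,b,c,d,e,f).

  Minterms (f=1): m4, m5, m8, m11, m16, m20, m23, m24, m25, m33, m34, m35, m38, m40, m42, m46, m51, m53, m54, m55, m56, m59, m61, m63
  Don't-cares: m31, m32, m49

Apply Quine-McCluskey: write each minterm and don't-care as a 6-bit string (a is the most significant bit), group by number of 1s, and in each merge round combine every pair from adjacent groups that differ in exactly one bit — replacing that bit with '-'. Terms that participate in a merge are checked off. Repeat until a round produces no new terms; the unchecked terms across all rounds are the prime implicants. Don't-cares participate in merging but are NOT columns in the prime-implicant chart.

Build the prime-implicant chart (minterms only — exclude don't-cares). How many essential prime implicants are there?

size-2^0 implicants → 000100(✓)  000101(✓)  001000(✓)  001011  010000(✓)  010100(✓)  010111(✓)  011000(✓)  011001(✓)  011111(✓)  100000(✓)  100001(✓)  100010(✓)  100011(✓)  100110(✓)  101000(✓)  101010(✓)  101110(✓)  110001(✓)  110011(✓)  110101(✓)  110110(✓)  110111(✓)  111000(✓)  111011(✓)  111101(✓)  111111(✓)
size-2^1 implicants → -01000(✓)  -10111(✓)  -11000(✓)  -11111(✓)  0-0100  0-1000(✓)  00010-  01-000  01-111(✓)  010-00  01100-  1-0001(✓)  1-0011(✓)  1-0110  1-1000(✓)  10-000(✓)  10-010(✓)  10-110(✓)  100-10(✓)  1000-0(✓)  1000-1(✓)  10000-(✓)  10001-(✓)  101-10(✓)  1010-0(✓)  11-011(✓)  11-101(✓)  11-111(✓)  110-01(✓)  110-11(✓)  1100-1(✓)  1101-1(✓)  11011-  111-11(✓)  1111-1(✓)
size-2^2 implicants → --1000  -1-111  1-00-1  10--10  10-0-0  1000--  11--11  11-1-1  110--1
Unchecked terms (primes): --1000, -1-111, 0-0100, 00010-, 001011, 01-000, 010-00, 01100-, 1-00-1, 1-0110, 10--10, 10-0-0, 1000--, 11--11, 11-1-1, 110--1, 11011-
Minterm coverage:
  m4 ⊆ 0-0100,00010-
  m5 ⊆ 00010- [E]
  m8 ⊆ --1000 [E]
  m11 ⊆ 001011 [E]
  m16 ⊆ 01-000,010-00
  m20 ⊆ 0-0100,010-00
  m23 ⊆ -1-111 [E]
  m24 ⊆ --1000,01-000,01100-
  m25 ⊆ 01100- [E]
  m33 ⊆ 1-00-1,1000--
  m34 ⊆ 10--10,10-0-0,1000--
  m35 ⊆ 1-00-1,1000--
  m38 ⊆ 1-0110,10--10
  m40 ⊆ --1000,10-0-0
  m42 ⊆ 10--10,10-0-0
  m46 ⊆ 10--10 [E]
  m51 ⊆ 1-00-1,11--11,110--1
  m53 ⊆ 11-1-1,110--1
  m54 ⊆ 1-0110,11011-
  m55 ⊆ -1-111,11--11,11-1-1,110--1,11011-
  m56 ⊆ --1000 [E]
  m59 ⊆ 11--11 [E]
  m61 ⊆ 11-1-1 [E]
  m63 ⊆ -1-111,11--11,11-1-1
E = {--1000, -1-111, 00010-, 001011, 01100-, 10--10, 11--11, 11-1-1}

8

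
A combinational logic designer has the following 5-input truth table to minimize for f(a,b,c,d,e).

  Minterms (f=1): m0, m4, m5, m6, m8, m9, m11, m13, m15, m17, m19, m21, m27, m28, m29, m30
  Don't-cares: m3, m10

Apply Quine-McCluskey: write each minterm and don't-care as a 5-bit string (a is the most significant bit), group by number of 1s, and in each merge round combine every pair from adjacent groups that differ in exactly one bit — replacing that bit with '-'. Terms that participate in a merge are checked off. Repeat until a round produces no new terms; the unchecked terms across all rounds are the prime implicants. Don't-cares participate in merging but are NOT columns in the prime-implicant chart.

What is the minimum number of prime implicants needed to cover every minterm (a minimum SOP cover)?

Round 0: 00000✓ 00011✓ 00100✓ 00101✓ 00110✓ 01000✓ 01001✓ 01010✓ 01011✓ 01101✓ 01111✓ 10001✓ 10011✓ 10101✓ 11011✓ 11100✓ 11101✓ 11110✓
Round 1: -0011✓ -0101✓ -1011✓ -1101✓ 0-000 0-011✓ 0-101✓ 00-00 001-0 0010- 01-01✓ 01-11✓ 010-0✓ 010-1✓ 0100-✓ 0101-✓ 011-1✓ 1-011✓ 1-101✓ 10-01 100-1 111-0 1110-
Round 2: --011 --101 01--1 010--
PIs = {--011, --101, 0-000, 00-00, 001-0, 0010-, 01--1, 010--, 10-01, 100-1, 111-0, 1110-}
Coverage chart:
  m0: 0-000,00-00
  m4: 00-00,001-0,0010-
  m5: --101,0010-
  m6: 001-0 ←essential
  m8: 0-000,010--
  m9: 01--1,010--
  m11: --011,01--1,010--
  m13: --101,01--1
  m15: 01--1 ←essential
  m17: 10-01,100-1
  m19: --011,100-1
  m21: --101,10-01
  m27: --011 ←essential
  m28: 111-0,1110-
  m29: --101,1110-
  m30: 111-0 ←essential
Essential: --011, 001-0, 01--1, 111-0
Petrick residual → --101, 0-000, 10-01
Min cover (7 terms): c'de + cd'e + a'c'd'e' + a'b'ce' + a'be + ab'd'e + abce'

7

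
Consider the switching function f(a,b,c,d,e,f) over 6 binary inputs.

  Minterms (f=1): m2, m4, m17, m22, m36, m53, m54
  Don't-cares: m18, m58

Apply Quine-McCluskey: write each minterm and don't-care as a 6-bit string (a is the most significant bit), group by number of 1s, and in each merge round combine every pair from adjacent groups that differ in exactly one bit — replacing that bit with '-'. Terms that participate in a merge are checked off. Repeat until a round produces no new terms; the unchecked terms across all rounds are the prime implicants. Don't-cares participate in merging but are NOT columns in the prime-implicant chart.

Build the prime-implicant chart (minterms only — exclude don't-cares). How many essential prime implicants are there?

5

[col 0] 000010*, 000100*, 010001, 010010*, 010110*, 100100*, 110101, 110110*, 111010
[col 1] -00100, -10110, 0-0010, 010-10
Prime implicants: -00100, -10110, 0-0010, 010-10, 010001, 110101, 111010
PI chart (minterm → PIs covering it):
  2 | 0-0010  (sole → essential)
  4 | -00100  (sole → essential)
  17 | 010001  (sole → essential)
  22 | -10110,010-10
  36 | -00100  (sole → essential)
  53 | 110101  (sole → essential)
  54 | -10110  (sole → essential)
Essential prime implicants: -00100, -10110, 0-0010, 010001, 110101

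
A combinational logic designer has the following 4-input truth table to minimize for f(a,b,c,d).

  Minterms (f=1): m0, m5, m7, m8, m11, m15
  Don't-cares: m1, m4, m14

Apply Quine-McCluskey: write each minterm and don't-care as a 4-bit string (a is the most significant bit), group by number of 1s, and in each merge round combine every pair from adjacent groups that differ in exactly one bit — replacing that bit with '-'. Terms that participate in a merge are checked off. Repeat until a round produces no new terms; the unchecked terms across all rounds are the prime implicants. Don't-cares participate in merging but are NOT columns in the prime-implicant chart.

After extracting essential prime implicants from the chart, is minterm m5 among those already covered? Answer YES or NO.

[col 0] 0000*, 0001*, 0100*, 0101*, 0111*, 1000*, 1011*, 1110*, 1111*
[col 1] -000, -111, 0-00*, 0-01*, 000-*, 01-1, 010-*, 1-11, 111-
[col 2] 0-0-
Prime implicants: -000, -111, 0-0-, 01-1, 1-11, 111-
PI chart (minterm → PIs covering it):
  0 | -000,0-0-
  5 | 0-0-,01-1
  7 | -111,01-1
  8 | -000  (sole → essential)
  11 | 1-11  (sole → essential)
  15 | -111,1-11,111-
Essential prime implicants: -000, 1-11

NO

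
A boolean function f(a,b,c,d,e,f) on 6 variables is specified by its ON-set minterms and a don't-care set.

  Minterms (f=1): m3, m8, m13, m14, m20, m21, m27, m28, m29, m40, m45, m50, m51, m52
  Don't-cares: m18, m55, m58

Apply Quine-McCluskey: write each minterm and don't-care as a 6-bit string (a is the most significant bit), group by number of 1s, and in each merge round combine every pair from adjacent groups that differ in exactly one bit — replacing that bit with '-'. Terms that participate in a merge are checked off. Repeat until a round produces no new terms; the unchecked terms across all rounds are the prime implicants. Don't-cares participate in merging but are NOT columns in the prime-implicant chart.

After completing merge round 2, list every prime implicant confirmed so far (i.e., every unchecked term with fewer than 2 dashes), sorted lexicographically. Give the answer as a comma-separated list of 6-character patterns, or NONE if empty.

-01000, -01101, -10010, -10100, 0-1101, 000011, 001110, 011011, 11-010, 110-11, 11001-

Round 0: 000011 001000✓ 001101✓ 001110 010010✓ 010100✓ 010101✓ 011011 011100✓ 011101✓ 101000✓ 101101✓ 110010✓ 110011✓ 110100✓ 110111✓ 111010✓
Round 1: -01000 -01101 -10010 -10100 0-1101 01-100✓ 01-101✓ 01010-✓ 01110-✓ 11-010 110-11 11001-
Round 2: 01-10-
PIs = {-01000, -01101, -10010, -10100, 0-1101, 000011, 001110, 01-10-, 011011, 11-010, 110-11, 11001-}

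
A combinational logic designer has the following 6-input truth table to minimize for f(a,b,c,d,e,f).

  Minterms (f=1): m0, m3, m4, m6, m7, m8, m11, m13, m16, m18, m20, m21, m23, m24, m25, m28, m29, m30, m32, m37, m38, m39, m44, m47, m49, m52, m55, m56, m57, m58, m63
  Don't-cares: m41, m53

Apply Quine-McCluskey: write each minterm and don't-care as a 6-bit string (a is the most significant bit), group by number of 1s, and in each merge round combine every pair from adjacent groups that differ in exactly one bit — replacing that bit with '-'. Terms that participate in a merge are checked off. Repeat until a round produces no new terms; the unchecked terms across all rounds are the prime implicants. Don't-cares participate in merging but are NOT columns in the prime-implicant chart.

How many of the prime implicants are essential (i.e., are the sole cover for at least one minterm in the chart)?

[col 0] 000000*, 000011*, 000100*, 000110*, 000111*, 001000*, 001011*, 001101*, 010000*, 010010*, 010100*, 010101*, 010111*, 011000*, 011001*, 011100*, 011101*, 011110*, 100000*, 100101*, 100110*, 100111*, 101001*, 101100, 101111*, 110001*, 110100*, 110101*, 110111*, 111000*, 111001*, 111010*, 111111*
[col 1] -00000, -00110*, -00111*, -10100*, -10101*, -10111*, -11000*, -11001*, 0-0000*, 0-0100*, 0-0111*, 0-1000*, 0-1101, 00-000*, 00-011, 000-00*, 000-11, 0001-0, 00011-*, 01-000*, 01-100*, 01-101*, 010-00*, 0100-0, 0101-1*, 01010-*, 011-00*, 011-01*, 01100-*, 0111-0, 01110-*, 1-0101*, 1-0111*, 1-1001, 1-1111*, 10-111*, 1001-1*, 10011-*, 11-001, 11-111*, 110-01, 1101-1*, 11010-*, 1110-0, 11100-*
[col 2] --0111, -0011-, -101-1, -1010-, -1100-, 0--000, 0-0-00, 01--00, 01-10-, 011-0-, 1--111, 1-01-1
Prime implicants: --0111, -00000, -0011-, -101-1, -1010-, -1100-, 0--000, 0-0-00, 0-1101, 00-011, 000-11, 0001-0, 01--00, 01-10-, 0100-0, 011-0-, 0111-0, 1--111, 1-01-1, 1-1001, 101100, 11-001, 110-01, 1110-0
PI chart (minterm → PIs covering it):
  0 | -00000,0--000,0-0-00
  3 | 00-011,000-11
  4 | 0-0-00,0001-0
  6 | -0011-,0001-0
  7 | --0111,-0011-,000-11
  8 | 0--000  (sole → essential)
  11 | 00-011  (sole → essential)
  13 | 0-1101  (sole → essential)
  16 | 0--000,0-0-00,01--00,0100-0
  18 | 0100-0  (sole → essential)
  20 | -1010-,0-0-00,01--00,01-10-
  21 | -101-1,-1010-,01-10-
  23 | --0111,-101-1
  24 | -1100-,0--000,01--00,011-0-
  25 | -1100-,011-0-
  28 | 01--00,01-10-,011-0-,0111-0
  29 | 0-1101,01-10-,011-0-
  30 | 0111-0  (sole → essential)
  32 | -00000  (sole → essential)
  37 | 1-01-1  (sole → essential)
  38 | -0011-  (sole → essential)
  39 | --0111,-0011-,1--111,1-01-1
  44 | 101100  (sole → essential)
  47 | 1--111  (sole → essential)
  49 | 11-001,110-01
  52 | -1010-  (sole → essential)
  55 | --0111,-101-1,1--111,1-01-1
  56 | -1100-,1110-0
  57 | -1100-,1-1001,11-001
  58 | 1110-0  (sole → essential)
  63 | 1--111  (sole → essential)
Essential prime implicants: -00000, -0011-, -1010-, 0--000, 0-1101, 00-011, 0100-0, 0111-0, 1--111, 1-01-1, 101100, 1110-0

12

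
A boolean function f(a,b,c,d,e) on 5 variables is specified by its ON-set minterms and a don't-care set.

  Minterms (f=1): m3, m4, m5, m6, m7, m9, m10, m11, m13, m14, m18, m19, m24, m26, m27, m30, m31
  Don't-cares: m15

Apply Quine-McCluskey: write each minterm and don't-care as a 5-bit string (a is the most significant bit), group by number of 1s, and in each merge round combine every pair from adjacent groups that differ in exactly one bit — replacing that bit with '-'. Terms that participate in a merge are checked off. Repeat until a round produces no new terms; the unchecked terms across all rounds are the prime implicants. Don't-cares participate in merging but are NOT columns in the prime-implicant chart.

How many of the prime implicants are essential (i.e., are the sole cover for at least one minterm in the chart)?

5

size-2^0 implicants → 00011(✓)  00100(✓)  00101(✓)  00110(✓)  00111(✓)  01001(✓)  01010(✓)  01011(✓)  01101(✓)  01110(✓)  01111(✓)  10010(✓)  10011(✓)  11000(✓)  11010(✓)  11011(✓)  11110(✓)  11111(✓)
size-2^1 implicants → -0011(✓)  -1010(✓)  -1011(✓)  -1110(✓)  -1111(✓)  0-011(✓)  0-101(✓)  0-110(✓)  0-111(✓)  00-11(✓)  001-0(✓)  001-1(✓)  0010-(✓)  0011-(✓)  01-01(✓)  01-10(✓)  01-11(✓)  010-1(✓)  0101-(✓)  011-1(✓)  0111-(✓)  1-010(✓)  1-011(✓)  1001-(✓)  11-10(✓)  11-11(✓)  110-0  1101-(✓)  1111-(✓)
size-2^2 implicants → --011  -1-10(✓)  -1-11(✓)  -101-(✓)  -111-(✓)  0--11  0-1-1  0-11-  001--  01--1  01-1-(✓)  1-01-  11-1-(✓)
size-2^3 implicants → -1-1-
Unchecked terms (primes): --011, -1-1-, 0--11, 0-1-1, 0-11-, 001--, 01--1, 1-01-, 110-0
Minterm coverage:
  m3 ⊆ --011,0--11
  m4 ⊆ 001-- [E]
  m5 ⊆ 0-1-1,001--
  m6 ⊆ 0-11-,001--
  m7 ⊆ 0--11,0-1-1,0-11-,001--
  m9 ⊆ 01--1 [E]
  m10 ⊆ -1-1- [E]
  m11 ⊆ --011,-1-1-,0--11,01--1
  m13 ⊆ 0-1-1,01--1
  m14 ⊆ -1-1-,0-11-
  m18 ⊆ 1-01- [E]
  m19 ⊆ --011,1-01-
  m24 ⊆ 110-0 [E]
  m26 ⊆ -1-1-,1-01-,110-0
  m27 ⊆ --011,-1-1-,1-01-
  m30 ⊆ -1-1- [E]
  m31 ⊆ -1-1- [E]
E = {-1-1-, 001--, 01--1, 1-01-, 110-0}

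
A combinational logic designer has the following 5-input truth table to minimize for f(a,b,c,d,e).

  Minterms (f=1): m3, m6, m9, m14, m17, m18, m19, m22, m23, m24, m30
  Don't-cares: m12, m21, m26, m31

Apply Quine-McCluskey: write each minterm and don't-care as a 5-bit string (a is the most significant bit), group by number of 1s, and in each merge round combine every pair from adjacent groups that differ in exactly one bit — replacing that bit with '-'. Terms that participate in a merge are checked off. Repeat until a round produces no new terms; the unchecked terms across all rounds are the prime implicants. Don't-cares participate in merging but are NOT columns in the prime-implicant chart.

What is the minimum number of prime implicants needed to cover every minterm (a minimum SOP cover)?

6

size-2^0 implicants → 00011(✓)  00110(✓)  01001  01100(✓)  01110(✓)  10001(✓)  10010(✓)  10011(✓)  10101(✓)  10110(✓)  10111(✓)  11000(✓)  11010(✓)  11110(✓)  11111(✓)
size-2^1 implicants → -0011  -0110(✓)  -1110(✓)  0-110(✓)  011-0  1-010(✓)  1-110(✓)  1-111(✓)  10-01(✓)  10-10(✓)  10-11(✓)  100-1(✓)  1001-(✓)  101-1(✓)  1011-(✓)  11-10(✓)  110-0  1111-(✓)
size-2^2 implicants → --110  1--10  1-11-  10--1  10-1-
Unchecked terms (primes): --110, -0011, 01001, 011-0, 1--10, 1-11-, 10--1, 10-1-, 110-0
Minterm coverage:
  m3 ⊆ -0011 [E]
  m6 ⊆ --110 [E]
  m9 ⊆ 01001 [E]
  m14 ⊆ --110,011-0
  m17 ⊆ 10--1 [E]
  m18 ⊆ 1--10,10-1-
  m19 ⊆ -0011,10--1,10-1-
  m22 ⊆ --110,1--10,1-11-,10-1-
  m23 ⊆ 1-11-,10--1,10-1-
  m24 ⊆ 110-0 [E]
  m30 ⊆ --110,1--10,1-11-
E = {--110, -0011, 01001, 10--1, 110-0}
Petrick residual → 1--10
Cover = cde' + b'c'de + a'bc'd'e + ade' + ab'e + abc'e'  |cover|=6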